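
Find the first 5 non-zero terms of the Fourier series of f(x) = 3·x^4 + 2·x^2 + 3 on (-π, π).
(136 - 24·π^2)·cos(x) + (-7 + 6·π^2)·cos(2·x) + (8/9 - 8·π^2/3)·cos(3·x) + (-1/16 + 3·π^2/2)·cos(4·x) + 3 + 2·π^2/3 + 3·π^4/5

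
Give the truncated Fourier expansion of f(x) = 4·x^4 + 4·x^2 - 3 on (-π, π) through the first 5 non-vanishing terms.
(176 - 32·π^2)·cos(x) + (-8 + 8·π^2)·cos(2·x) + (16/27 - 32·π^2/9)·cos(3·x) + (1/4 + 2·π^2)·cos(4·x) - 3 + 4·π^2/3 + 4·π^4/5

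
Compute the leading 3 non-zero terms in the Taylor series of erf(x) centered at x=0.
x^5/(5·√(π)) - 2·x^3/(3·√(π)) + 2·x/√(π)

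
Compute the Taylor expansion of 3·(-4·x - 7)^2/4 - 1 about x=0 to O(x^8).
12·x^2 + 42·x + 143/4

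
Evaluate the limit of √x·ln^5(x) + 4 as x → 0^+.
The product is a 0·∞ indeterminate form at x → 0⁺.
Rewrite the product as ln^5(x) / x^(-1/2) and apply L'Hôpital, or use the standard hierarchy x^(-1/2) ≫ |ln x|^5 as x → 0⁺.
The indeterminate product → 0, so the limit = 4.

Final answer: 4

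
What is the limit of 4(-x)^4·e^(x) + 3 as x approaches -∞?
The product is a 0·∞ indeterminate form at x → -∞.
Rewrite the product as 4(-x)^4 / e^(-x) (an ∞/∞ form) and apply L'Hôpital, or use the standard hierarchy e^(|x|) ≫ |(-x)^4| as x → -∞.
The indeterminate product → 0, so the limit = 3.

Final answer: 3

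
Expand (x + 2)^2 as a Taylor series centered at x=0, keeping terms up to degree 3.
x^2 + 4·x + 4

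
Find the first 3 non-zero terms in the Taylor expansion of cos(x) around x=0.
x^4/24 - x^2/2 + 1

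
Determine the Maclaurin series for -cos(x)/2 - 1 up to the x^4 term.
-x^4/48 + x^2/4 - 3/2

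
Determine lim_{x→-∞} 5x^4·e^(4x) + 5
The product is a 0·∞ indeterminate form at x → -∞.
Rewrite the product as 5x^4 / e^(-4x) (an ∞/∞ form) and apply L'Hôpital, or use the standard hierarchy e^(4|x|) ≫ |x^4| as x → -∞.
The indeterminate product → 0, so the limit = 5.

Final answer: 5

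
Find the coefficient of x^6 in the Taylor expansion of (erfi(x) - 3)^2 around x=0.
Expand to order 6: (erfi(x) - 3)^2 = 56·x^6/(45·π) - 6·x^5/(5·√(π)) + 8·x^4/(3·π) - 4·x^3/√(π) + 4·x^2/π - 12·x/√(π) + 9 + O(x^7).
The coefficient of x^6 is 56/(45·π).

Final answer: 56/(45·π)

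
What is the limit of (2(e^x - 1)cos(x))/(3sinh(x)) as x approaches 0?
Both numerator and denominator → 0 as x → 0; this is a 0/0 indeterminate form.
Expand each to leading order near x = 0: numerator ~ 2·x, denominator ~ 3·x.
The limit of the ratio is 2/3.

Final answer: 2/3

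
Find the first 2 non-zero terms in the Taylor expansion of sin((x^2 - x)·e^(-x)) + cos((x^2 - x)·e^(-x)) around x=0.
1 - x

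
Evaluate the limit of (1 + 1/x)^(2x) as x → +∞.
As x → +∞: write (1 + 1/x)^(2x) = ((1 + 1/x)^x)^2 → (e^1)^2 = e^2.
Limit = e^(2).

Final answer: e^(2)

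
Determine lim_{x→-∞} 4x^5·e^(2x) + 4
The product is a 0·∞ indeterminate form at x → -∞.
Rewrite the product as 4x^5 / e^(-2x) (an ∞/∞ form) and apply L'Hôpital, or use the standard hierarchy e^(2|x|) ≫ |x^5| as x → -∞.
The indeterminate product → 0, so the limit = 4.

Final answer: 4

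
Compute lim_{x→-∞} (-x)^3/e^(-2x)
This is an ∞/∞ indeterminate form as x → -∞.
Compare growth rates of the dominant terms (exponentials ≫ polynomials ≫ logarithms), or apply L'Hôpital's rule; the quotient → 0.
Limit = 0.

Final answer: 0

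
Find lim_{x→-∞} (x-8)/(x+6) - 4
Evaluate the dominant behaviour as x → -∞; each term tends to a finite value or vanishes.
Limit = -3.

Final answer: -3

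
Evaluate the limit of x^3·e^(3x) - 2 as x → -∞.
The product is a 0·∞ indeterminate form at x → -∞.
Rewrite the product as x^3 / e^(-3x) (an ∞/∞ form) and apply L'Hôpital, or use the standard hierarchy e^(3|x|) ≫ |x^3| as x → -∞.
The indeterminate product → 0, so the limit = -2.

Final answer: -2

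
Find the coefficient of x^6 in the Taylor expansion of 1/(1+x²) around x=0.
Expand to order 6: 1/(1+x²) = -x^6 + x^4 - x^2 + 1 + O(x^7).
The coefficient of x^6 is -1.

Final answer: -1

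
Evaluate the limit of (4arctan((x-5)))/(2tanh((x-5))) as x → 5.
Both numerator and denominator → 0 as x → 5; this is a 0/0 indeterminate form.
Expand each to leading order near x = 5: numerator ~ 4·(x - 5), denominator ~ 2·(x - 5).
The limit of the ratio is 2.

Final answer: 2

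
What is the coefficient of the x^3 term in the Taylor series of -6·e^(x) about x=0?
Expand to order 3: -6·e^(x) = -x^3 - 3·x^2 - 6·x - 6 + O(x^4).
The coefficient of x^3 is -1.

Final answer: -1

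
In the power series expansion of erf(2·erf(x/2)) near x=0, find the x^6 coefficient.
Expand to order 6: erf(2·erf(x/2)) = x^5·(1/(40·π) + 4/(3·π^2) + 32/(5·π^3)) + x^3·(-16/(3·π^2) - 1/(3·π)) + 4·x/π + O(x^7).
The coefficient of x^6 is 0.

Final answer: 0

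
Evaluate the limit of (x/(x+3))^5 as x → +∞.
As x → +∞: x/(x+3) = 1/(1 + 3/x) → 1, and the 5th power of a limit-1 base also → 1.
Limit = 1.

Final answer: 1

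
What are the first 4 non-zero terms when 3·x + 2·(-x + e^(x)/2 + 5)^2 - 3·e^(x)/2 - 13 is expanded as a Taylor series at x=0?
13·x^3/12 + 21·x^2/4 - 19·x/2 + 46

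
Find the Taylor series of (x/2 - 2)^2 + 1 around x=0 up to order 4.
x^2/4 - 2·x + 5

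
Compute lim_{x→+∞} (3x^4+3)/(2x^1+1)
This is an ∞/∞ indeterminate form as x → +∞.
Divide numerator and denominator by x^4 and let the lower-order terms vanish; the numerator's degree 4 exceeds the denominator's degree 1, so the quotient diverges.
Limit = ∞.

Final answer: ∞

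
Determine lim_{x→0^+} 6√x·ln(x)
This is a 0·∞ indeterminate form at x → 0⁺.
Rewrite the product as 6·ln(x) / x^(-1/2) and apply L'Hôpital, or use the standard hierarchy x^(-1/2) ≫ |ln x| as x → 0⁺.
The indeterminate product → 0, so the limit = 0.

Final answer: 0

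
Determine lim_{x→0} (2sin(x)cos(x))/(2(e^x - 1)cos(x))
Both numerator and denominator → 0 as x → 0; this is a 0/0 indeterminate form.
Expand each to leading order near x = 0: numerator ~ 2·x, denominator ~ 2·x.
The limit of the ratio is 1.

Final answer: 1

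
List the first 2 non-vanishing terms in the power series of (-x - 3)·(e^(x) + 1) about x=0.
-5·x - 6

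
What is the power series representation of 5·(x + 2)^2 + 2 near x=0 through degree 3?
5·x^2 + 20·x + 22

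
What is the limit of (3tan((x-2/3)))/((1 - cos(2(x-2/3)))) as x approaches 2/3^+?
Both numerator and denominator → 0 as x → 2/3^+; this is a 0/0 indeterminate form.
Expand each to leading order near x = 2/3: numerator ~ 3·(x - 2/3), denominator ~ 2·(x - 2/3)^2.
The limit of the ratio is ∞.

Final answer: ∞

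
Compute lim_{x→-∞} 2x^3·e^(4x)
This is a 0·∞ indeterminate form at x → -∞.
Rewrite the product as 2x^3 / e^(-4x) (an ∞/∞ form) and apply L'Hôpital, or use the standard hierarchy e^(4|x|) ≫ |x^3| as x → -∞.
The indeterminate product → 0, so the limit = 0.

Final answer: 0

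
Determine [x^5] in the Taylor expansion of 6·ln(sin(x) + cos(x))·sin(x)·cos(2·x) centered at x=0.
Expand to order 5: 6·ln(sin(x) + cos(x))·sin(x)·cos(2·x) = 9·x^5 - 9·x^4 - 6·x^3 + 6·x^2 + O(x^6).
The coefficient of x^5 is 9.

Final answer: 9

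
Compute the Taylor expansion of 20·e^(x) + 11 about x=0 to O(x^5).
5·x^4/6 + 10·x^3/3 + 10·x^2 + 20·x + 31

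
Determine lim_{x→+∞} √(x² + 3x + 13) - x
This is an ∞ − ∞ indeterminate form.
Multiply and divide by the conjugate √(x²+3x + 13) + x; the x² terms cancel, leaving (3x + 13)/(√(x²+3x + 13)+x) → 3/2.
Limit = 3/2.

Final answer: 3/2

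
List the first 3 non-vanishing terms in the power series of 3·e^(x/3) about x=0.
x^2/6 + x + 3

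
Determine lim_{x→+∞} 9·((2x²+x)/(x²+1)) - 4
Evaluate the dominant behaviour as x → +∞; each term tends to a finite value or vanishes.
Limit = 14.

Final answer: 14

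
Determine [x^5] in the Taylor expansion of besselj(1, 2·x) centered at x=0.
Expand to order 5: besselj(1, 2·x) = x^5/12 - x^3/2 + x + O(x^6).
The coefficient of x^5 is 1/12.

Final answer: 1/12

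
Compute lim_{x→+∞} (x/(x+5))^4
As x → +∞: x/(x+5) = 1/(1 + 5/x) → 1, and the 4th power of a limit-1 base also → 1.
Limit = 1.

Final answer: 1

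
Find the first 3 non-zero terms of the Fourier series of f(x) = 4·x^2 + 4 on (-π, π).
-16·cos(x) + 4·cos(2·x) + 4 + 4·π^2/3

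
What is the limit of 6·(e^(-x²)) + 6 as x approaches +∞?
Evaluate the dominant behaviour as x → +∞; each term tends to a finite value or vanishes.
Limit = 6.

Final answer: 6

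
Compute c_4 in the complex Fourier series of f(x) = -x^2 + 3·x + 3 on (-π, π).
Compute the real Fourier coefficients first: a_4 = -1/4, b_4 = -3/2.
Then c_4 = (a_4 − i·b_4)/2 = -1/8 + 3·i/4.

Final answer: -1/8 + 3·i/4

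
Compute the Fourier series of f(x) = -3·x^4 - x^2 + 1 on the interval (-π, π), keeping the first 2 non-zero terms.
(-140 + 24·π^2)·cos(x) - 3·π^4/5 - π^2/3 + 1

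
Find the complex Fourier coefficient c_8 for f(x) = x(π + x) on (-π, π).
Compute the real Fourier coefficients first: a_8 = 1/16, b_8 = -π/4.
Then c_8 = (a_8 − i·b_8)/2 = 1/32 + i·π/8.

Final answer: 1/32 + i·π/8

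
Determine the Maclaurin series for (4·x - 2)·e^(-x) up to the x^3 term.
7·x^3/3 - 5·x^2 + 6·x - 2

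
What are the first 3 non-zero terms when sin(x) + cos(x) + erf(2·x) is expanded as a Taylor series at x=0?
-x^2/2 + x·(1 + 4/√(π)) + 1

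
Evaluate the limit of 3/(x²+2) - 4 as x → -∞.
Evaluate the dominant behaviour as x → -∞; each term tends to a finite value or vanishes.
Limit = -4.

Final answer: -4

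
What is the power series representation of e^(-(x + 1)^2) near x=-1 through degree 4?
1 - (x + 1)^2 + (x + 1)^4/2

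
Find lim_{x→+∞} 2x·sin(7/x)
As x → +∞: let u = 7/x → 0⁺; then 2·x·sin(7/x) = 2·7·sin(u)/u → 2·7·1 = 14.
Limit = 14.

Final answer: 14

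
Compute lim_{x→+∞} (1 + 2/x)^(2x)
As x → +∞: write (1 + 2/x)^(2x) = ((1 + 2/x)^x)^2 → (e^2)^2 = e^4.
Limit = e^(4).

Final answer: e^(4)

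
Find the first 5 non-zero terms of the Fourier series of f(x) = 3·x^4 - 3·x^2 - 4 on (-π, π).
(156 - 24·π^2)·cos(x) + (-12 + 6·π^2)·cos(2·x) + (28/9 - 8·π^2/3)·cos(3·x) + (-21/16 + 3·π^2/2)·cos(4·x) - π^2 - 4 + 3·π^4/5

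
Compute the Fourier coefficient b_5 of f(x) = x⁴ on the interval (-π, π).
b_5 = (1/π) ∫_{-π}^{π} f(x)·sin(5x) dx.
Evaluate the integral (use parity and integration by parts as needed): b_5 = 0.

Final answer: 0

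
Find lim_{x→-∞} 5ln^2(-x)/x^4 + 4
The quotient is an ∞/∞ indeterminate form as x → -∞.
Compare growth rates of the dominant terms (exponentials ≫ polynomials ≫ logarithms), or apply L'Hôpital's rule; the quotient → 0.
Adding the constant: 0 + 4 = 4. Limit = 4.

Final answer: 4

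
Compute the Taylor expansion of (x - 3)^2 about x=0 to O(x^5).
x^2 - 6·x + 9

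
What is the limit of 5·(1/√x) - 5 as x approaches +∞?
Evaluate the dominant behaviour as x → +∞; each term tends to a finite value or vanishes.
Limit = -5.

Final answer: -5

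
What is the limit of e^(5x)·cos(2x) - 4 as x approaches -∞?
Evaluate the dominant behaviour as x → -∞; each term tends to a finite value or vanishes.
Limit = -4.

Final answer: -4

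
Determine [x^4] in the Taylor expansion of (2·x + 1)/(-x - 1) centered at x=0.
Expand to order 4: (2·x + 1)/(-x - 1) = x^4 - x^3 + x^2 - x - 1 + O(x^5).
The coefficient of x^4 is 1.

Final answer: 1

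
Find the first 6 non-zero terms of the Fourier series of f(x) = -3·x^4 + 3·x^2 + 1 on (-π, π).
(-156 + 24·π^2)·cos(x) + (12 - 6·π^2)·cos(2·x) + (-28/9 + 8·π^2/3)·cos(3·x) + (21/16 - 3·π^2/2)·cos(4·x) + (-444/625 + 24·π^2/25)·cos(5·x) - 3·π^4/5 + 1 + π^2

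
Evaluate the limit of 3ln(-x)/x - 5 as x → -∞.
The quotient is an ∞/∞ indeterminate form as x → -∞.
Compare growth rates of the dominant terms (exponentials ≫ polynomials ≫ logarithms), or apply L'Hôpital's rule; the quotient → 0.
Adding the constant: 0 - 5 = -5. Limit = -5.

Final answer: -5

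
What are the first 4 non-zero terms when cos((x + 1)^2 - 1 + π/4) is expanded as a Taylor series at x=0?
-√(2)·x^3/3 - 3·√(2)·x^2/2 - √(2)·x + √(2)/2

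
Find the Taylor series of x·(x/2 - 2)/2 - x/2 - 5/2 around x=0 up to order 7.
x^2/4 - 3·x/2 - 5/2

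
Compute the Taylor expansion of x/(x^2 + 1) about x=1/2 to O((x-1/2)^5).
2/5 + 12·(x - 1/2)/25 - 88·(x - 1/2)^2/125 + 112·(x - 1/2)^3/625 + 1312·(x - 1/2)^4/3125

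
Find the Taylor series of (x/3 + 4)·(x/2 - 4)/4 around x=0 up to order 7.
x^2/24 + x/6 - 4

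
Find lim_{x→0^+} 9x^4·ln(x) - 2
The product is a 0·∞ indeterminate form at x → 0⁺.
Rewrite the product as 9·ln(x) / x^(-4) and apply L'Hôpital, or use the standard hierarchy x^(-4) ≫ |ln x| as x → 0⁺.
The indeterminate product → 0, so the limit = -2.

Final answer: -2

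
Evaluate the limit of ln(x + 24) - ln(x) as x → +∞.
This is an ∞ − ∞ indeterminate form.
Combine the logarithms: ln(x+24) − ln(x) = ln((x+24)/(x)) = ln(1 + 24/(x)) → ln(1) = 0.
Limit = 0.

Final answer: 0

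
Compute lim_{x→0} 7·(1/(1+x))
Direct substitution at x = 0 gives 7.

Final answer: 7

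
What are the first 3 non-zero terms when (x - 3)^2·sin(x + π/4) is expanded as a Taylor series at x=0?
-19·√(2)·x^2/4 + 3·√(2)·x/2 + 9·√(2)/2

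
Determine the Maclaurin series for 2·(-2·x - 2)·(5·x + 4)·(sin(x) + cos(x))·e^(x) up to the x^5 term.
106·x^5/15 - 52·x^4/3 - 76·x^3 - 108·x^2 - 68·x - 16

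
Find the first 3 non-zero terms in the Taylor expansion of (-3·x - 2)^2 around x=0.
9·x^2 + 12·x + 4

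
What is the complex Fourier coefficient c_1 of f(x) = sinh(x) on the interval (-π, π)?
Compute the real Fourier coefficients first: a_1 = 0, b_1 = sinh(π)/π.
Then c_1 = (a_1 − i·b_1)/2 = -i·sinh(π)/(2·π).

Final answer: -i·sinh(π)/(2·π)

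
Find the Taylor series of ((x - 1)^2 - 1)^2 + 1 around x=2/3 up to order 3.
145/81 + 32·(x - 2/3)/27 - 4·(x - 2/3)^2/3 - 4·(x - 2/3)^3/3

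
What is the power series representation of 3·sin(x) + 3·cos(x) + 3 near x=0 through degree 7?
-x^7/1680 - x^6/240 + x^5/40 + x^4/8 - x^3/2 - 3·x^2/2 + 3·x + 6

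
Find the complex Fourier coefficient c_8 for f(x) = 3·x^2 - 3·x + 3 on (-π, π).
Compute the real Fourier coefficients first: a_8 = 3/16, b_8 = 3/4.
Then c_8 = (a_8 − i·b_8)/2 = 3/32 - 3·i/8.

Final answer: 3/32 - 3·i/8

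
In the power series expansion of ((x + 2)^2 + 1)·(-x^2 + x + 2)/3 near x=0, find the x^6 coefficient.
Expand to order 6: ((x + 2)^2 + 1)·(-x^2 + x + 2)/3 = -x^4/3 - x^3 + x^2/3 + 13·x/3 + 10/3 + O(x^7).
The coefficient of x^6 is 0.

Final answer: 0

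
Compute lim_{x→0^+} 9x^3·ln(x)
This is a 0·∞ indeterminate form at x → 0⁺.
Rewrite the product as 9·ln(x) / x^(-3) and apply L'Hôpital, or use the standard hierarchy x^(-3) ≫ |ln x| as x → 0⁺.
The indeterminate product → 0, so the limit = 0.

Final answer: 0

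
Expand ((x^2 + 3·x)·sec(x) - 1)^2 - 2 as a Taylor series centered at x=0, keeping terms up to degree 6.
79·x^6/12 + 19·x^5/4 + 9·x^4 + 3·x^3 + 7·x^2 - 6·x - 1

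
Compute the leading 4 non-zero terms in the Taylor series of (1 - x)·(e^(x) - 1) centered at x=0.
-x^4/8 - x^3/3 - x^2/2 + x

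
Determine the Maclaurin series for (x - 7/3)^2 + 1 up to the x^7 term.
x^2 - 14·x/3 + 58/9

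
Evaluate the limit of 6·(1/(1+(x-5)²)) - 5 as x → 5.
Direct substitution at x = 5 gives 1.

Final answer: 1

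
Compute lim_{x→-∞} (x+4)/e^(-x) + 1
The quotient is an ∞/∞ indeterminate form as x → -∞.
Compare growth rates of the dominant terms (exponentials ≫ polynomials ≫ logarithms), or apply L'Hôpital's rule; the quotient → 0.
Adding the constant: 0 + 1 = 1. Limit = 1.

Final answer: 1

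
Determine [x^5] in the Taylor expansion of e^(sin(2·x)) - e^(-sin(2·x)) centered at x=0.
Expand to order 5: e^(sin(2·x)) - e^(-sin(2·x)) = -64·x^5/15 + 4·x + O(x^6).
The coefficient of x^5 is -64/15.

Final answer: -64/15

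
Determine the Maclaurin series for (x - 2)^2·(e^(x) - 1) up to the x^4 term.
-x^3/3 - 2·x^2 + 4·x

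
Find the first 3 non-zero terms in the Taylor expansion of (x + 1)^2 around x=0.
x^2 + 2·x + 1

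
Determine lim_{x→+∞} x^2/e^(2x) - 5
The quotient is an ∞/∞ indeterminate form as x → +∞.
The exponential denominator e^(2x) dominates the polynomial numerator (e^x ≫ x^2 as x → ∞), so the quotient → 0.
Adding the constant: 0 - 5 = -5. Limit = -5.

Final answer: -5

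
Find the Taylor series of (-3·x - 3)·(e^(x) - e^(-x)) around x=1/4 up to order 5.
(15 - 15·e^(1/2))·e^(-1/4)/4 + (-27·e^(1/2) - 3)·e^(-1/4)·(x - 1/4)/4 + (-39·e^(1/2) - 9)·e^(-1/4)·(x - 1/4)^2/8 + (7 - 17·e^(1/2))·e^(-1/4)·(x - 1/4)^3/8 + (-21·e^(1/2) - 11)·e^(-1/4)·(x - 1/4)^4/32 + (3 - 5·e^(1/2))·e^(-1/4)·(x - 1/4)^5/32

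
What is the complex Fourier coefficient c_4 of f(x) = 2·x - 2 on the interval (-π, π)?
Compute the real Fourier coefficients first: a_4 = 0, b_4 = -1.
Then c_4 = (a_4 − i·b_4)/2 = i/2.

Final answer: i/2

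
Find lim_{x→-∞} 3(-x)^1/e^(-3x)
This is an ∞/∞ indeterminate form as x → -∞.
Compare growth rates of the dominant terms (exponentials ≫ polynomials ≫ logarithms), or apply L'Hôpital's rule; the quotient → 0.
Limit = 0.

Final answer: 0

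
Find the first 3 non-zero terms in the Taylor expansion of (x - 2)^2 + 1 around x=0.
x^2 - 4·x + 5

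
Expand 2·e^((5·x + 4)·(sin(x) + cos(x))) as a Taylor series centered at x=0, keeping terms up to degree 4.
8885·x^4·e^(4)/12 + 872·x^3·e^(4)/3 + 87·x^2·e^(4) + 18·x·e^(4) + 2·e^(4)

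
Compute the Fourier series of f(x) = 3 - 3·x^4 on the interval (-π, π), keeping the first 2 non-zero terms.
(-144 + 24·π^2)·cos(x) - 3·π^4/5 + 3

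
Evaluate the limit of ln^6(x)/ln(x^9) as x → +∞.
This is an ∞/∞ indeterminate form as x → +∞.
Write ln(x^9) = 9·ln(x), reducing the quotient to ln^5(x)/9 → ∞.
Limit = ∞.

Final answer: ∞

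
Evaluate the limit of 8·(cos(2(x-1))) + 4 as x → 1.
Direct substitution at x = 1 gives 12.

Final answer: 12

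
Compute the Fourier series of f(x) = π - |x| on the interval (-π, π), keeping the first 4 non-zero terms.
4·cos(x)/π + 4·cos(3·x)/(9·π) + 4·cos(5·x)/(25·π) + π/2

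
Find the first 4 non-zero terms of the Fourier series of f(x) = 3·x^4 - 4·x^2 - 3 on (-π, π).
(160 - 24·π^2)·cos(x) + (-13 + 6·π^2)·cos(2·x) + (32/9 - 8·π^2/3)·cos(3·x) - 4·π^2/3 - 3 + 3·π^4/5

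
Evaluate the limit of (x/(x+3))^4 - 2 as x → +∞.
As x → +∞: x/(x+3) = 1/(1 + 3/x) → 1, and the 4th power of a limit-1 base also → 1; with the additive constant, 1 - 2 = -1.
Limit = -1.

Final answer: -1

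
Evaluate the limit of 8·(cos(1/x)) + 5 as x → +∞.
Evaluate the dominant behaviour as x → +∞; each term tends to a finite value or vanishes.
Limit = 13.

Final answer: 13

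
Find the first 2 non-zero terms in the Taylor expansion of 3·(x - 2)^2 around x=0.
12 - 12·x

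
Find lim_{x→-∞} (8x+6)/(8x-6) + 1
Evaluate the dominant behaviour as x → -∞; each term tends to a finite value or vanishes.
Limit = 2.

Final answer: 2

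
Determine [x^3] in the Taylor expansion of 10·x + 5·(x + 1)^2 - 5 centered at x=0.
Expand to order 3: 10·x + 5·(x + 1)^2 - 5 = 5·x^2 + 20·x + O(x^4).
The coefficient of x^3 is 0.

Final answer: 0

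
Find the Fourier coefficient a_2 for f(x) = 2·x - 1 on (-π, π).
a_2 = (1/π) ∫_{-π}^{π} f(x)·cos(2x) dx.
Evaluate the integral (use parity and integration by parts as needed): a_2 = 0.

Final answer: 0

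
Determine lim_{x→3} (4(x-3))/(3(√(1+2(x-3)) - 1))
Both numerator and denominator → 0 as x → 3; this is a 0/0 indeterminate form.
Expand each to leading order near x = 3: numerator ~ 4·(x - 3), denominator ~ 3·(x - 3).
The limit of the ratio is 4/3.

Final answer: 4/3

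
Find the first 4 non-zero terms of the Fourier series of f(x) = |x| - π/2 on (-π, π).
-4·cos(x)/π - 4·cos(3·x)/(9·π) - 4·cos(5·x)/(25·π) - 4·cos(7·x)/(49·π)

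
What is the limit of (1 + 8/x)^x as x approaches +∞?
As x → +∞: this is the defining limit (1 + 8/x)^x → e^8.
Limit = e^(8).

Final answer: e^(8)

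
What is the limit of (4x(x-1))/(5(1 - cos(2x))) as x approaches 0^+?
Both numerator and denominator → 0 as x → 0^+; this is a 0/0 indeterminate form.
Expand each to leading order near x = 0: numerator ~ -4·x, denominator ~ 10·x^2.
The limit of the ratio is -∞.

Final answer: -∞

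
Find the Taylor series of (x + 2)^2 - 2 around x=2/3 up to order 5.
46/9 + 16·(x - 2/3)/3 + (x - 2/3)^2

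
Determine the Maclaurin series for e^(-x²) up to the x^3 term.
1 - x^2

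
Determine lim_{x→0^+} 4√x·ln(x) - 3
The product is a 0·∞ indeterminate form at x → 0⁺.
Rewrite the product as 4·ln(x) / x^(-1/2) and apply L'Hôpital, or use the standard hierarchy x^(-1/2) ≫ |ln x| as x → 0⁺.
The indeterminate product → 0, so the limit = -3.

Final answer: -3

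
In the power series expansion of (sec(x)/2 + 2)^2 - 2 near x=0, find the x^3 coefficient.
Expand to order 3: (sec(x)/2 + 2)^2 - 2 = 5·x^2/4 + 17/4 + O(x^4).
The coefficient of x^3 is 0.

Final answer: 0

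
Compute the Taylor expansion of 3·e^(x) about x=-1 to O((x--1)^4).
3·e^(-1) + 3·e^(-1)·(x + 1) + 3·e^(-1)·(x + 1)^2/2 + e^(-1)·(x + 1)^3/2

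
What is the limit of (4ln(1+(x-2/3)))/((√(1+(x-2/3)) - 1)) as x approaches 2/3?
Both numerator and denominator → 0 as x → 2/3; this is a 0/0 indeterminate form.
Expand each to leading order near x = 2/3: numerator ~ 4·(x - 2/3), denominator ~ (x - 2/3)/2.
The limit of the ratio is 8.

Final answer: 8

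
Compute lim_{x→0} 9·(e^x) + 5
Direct substitution at x = 0 gives 14.

Final answer: 14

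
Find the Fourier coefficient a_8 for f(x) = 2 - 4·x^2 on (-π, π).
a_8 = (1/π) ∫_{-π}^{π} f(x)·cos(8x) dx.
Evaluate the integral (use parity and integration by parts as needed): a_8 = -1/4.

Final answer: -1/4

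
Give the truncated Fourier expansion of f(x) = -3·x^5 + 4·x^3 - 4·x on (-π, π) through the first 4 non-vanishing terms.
(-776 - 6·π^4 + 128·π^2)·sin(x) + (-19·π^2 + 65/2 + 3·π^4)·sin(2·x) + (-2·π^4 - 200/27 + 64·π^2/9)·sin(3·x) + (-31·π^2/8 + 221/64 + 3·π^4/2)·sin(4·x)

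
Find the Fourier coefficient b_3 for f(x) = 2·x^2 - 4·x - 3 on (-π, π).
b_3 = (1/π) ∫_{-π}^{π} f(x)·sin(3x) dx.
Evaluate the integral (use parity and integration by parts as needed): b_3 = -8/3.

Final answer: -8/3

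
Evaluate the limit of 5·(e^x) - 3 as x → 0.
Direct substitution at x = 0 gives 2.

Final answer: 2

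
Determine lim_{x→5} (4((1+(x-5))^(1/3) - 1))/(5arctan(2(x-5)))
Both numerator and denominator → 0 as x → 5; this is a 0/0 indeterminate form.
Expand each to leading order near x = 5: numerator ~ 4·(x - 5)/3, denominator ~ 10·(x - 5).
The limit of the ratio is 2/15.

Final answer: 2/15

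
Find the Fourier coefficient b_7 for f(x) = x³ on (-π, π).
b_7 = (1/π) ∫_{-π}^{π} f(x)·sin(7x) dx.
Evaluate the integral (use parity and integration by parts as needed): b_7 = -12/343 + 2·π^2/7.

Final answer: -12/343 + 2·π^2/7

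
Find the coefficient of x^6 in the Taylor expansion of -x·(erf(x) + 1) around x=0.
Expand to order 6: -x·(erf(x) + 1) = -x^6/(5·√(π)) + 2·x^4/(3·√(π)) - 2·x^2/√(π) - x + O(x^7).
The coefficient of x^6 is -1/(5·√(π)).

Final answer: -1/(5·√(π))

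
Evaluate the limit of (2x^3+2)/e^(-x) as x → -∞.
This is an ∞/∞ indeterminate form as x → -∞.
Compare growth rates of the dominant terms (exponentials ≫ polynomials ≫ logarithms), or apply L'Hôpital's rule; the quotient → 0.
Limit = 0.

Final answer: 0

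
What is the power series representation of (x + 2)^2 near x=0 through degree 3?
x^2 + 4·x + 4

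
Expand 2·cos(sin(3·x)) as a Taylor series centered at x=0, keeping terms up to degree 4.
135·x^4/4 - 9·x^2 + 2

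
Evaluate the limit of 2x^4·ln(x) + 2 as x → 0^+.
The product is a 0·∞ indeterminate form at x → 0⁺.
Rewrite the product as 2·ln(x) / x^(-4) and apply L'Hôpital, or use the standard hierarchy x^(-4) ≫ |ln x| as x → 0⁺.
The indeterminate product → 0, so the limit = 2.

Final answer: 2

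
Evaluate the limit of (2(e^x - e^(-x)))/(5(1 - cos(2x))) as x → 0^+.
Both numerator and denominator → 0 as x → 0^+; this is a 0/0 indeterminate form.
Expand each to leading order near x = 0: numerator ~ 4·x, denominator ~ 10·x^2.
The limit of the ratio is ∞.

Final answer: ∞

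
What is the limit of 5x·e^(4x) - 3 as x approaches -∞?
The product is a 0·∞ indeterminate form at x → -∞.
Rewrite the product as 5x / e^(-4x) (an ∞/∞ form) and apply L'Hôpital, or use the standard hierarchy e^(4|x|) ≫ |x| as x → -∞.
The indeterminate product → 0, so the limit = -3.

Final answer: -3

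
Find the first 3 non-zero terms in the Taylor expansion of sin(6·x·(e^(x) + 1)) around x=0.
-285·x^3 + 6·x^2 + 12·x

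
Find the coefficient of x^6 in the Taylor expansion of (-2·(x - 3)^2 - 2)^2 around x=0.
Expand to order 6: (-2·(x - 3)^2 - 2)^2 = 4·x^4 - 48·x^3 + 224·x^2 - 480·x + 400 + O(x^7).
The coefficient of x^6 is 0.

Final answer: 0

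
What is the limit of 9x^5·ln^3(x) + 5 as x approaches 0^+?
The product is a 0·∞ indeterminate form at x → 0⁺.
Rewrite the product as 9·ln^3(x) / x^(-5) and apply L'Hôpital, or use the standard hierarchy x^(-5) ≫ |ln x|^3 as x → 0⁺.
The indeterminate product → 0, so the limit = 5.

Final answer: 5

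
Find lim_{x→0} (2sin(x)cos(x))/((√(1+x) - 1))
Both numerator and denominator → 0 as x → 0; this is a 0/0 indeterminate form.
Expand each to leading order near x = 0: numerator ~ 2·x, denominator ~ x/2.
The limit of the ratio is 4.

Final answer: 4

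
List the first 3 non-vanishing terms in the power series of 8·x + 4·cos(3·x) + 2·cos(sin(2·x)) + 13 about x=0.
-22·x^2 + 8·x + 19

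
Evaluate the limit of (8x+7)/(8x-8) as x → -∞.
Evaluate the dominant behaviour as x → -∞; each term tends to a finite value or vanishes.
Limit = 1.

Final answer: 1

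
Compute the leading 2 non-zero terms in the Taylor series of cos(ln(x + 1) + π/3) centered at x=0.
-√(3)·x/2 + 1/2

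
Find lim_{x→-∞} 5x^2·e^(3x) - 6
The product is a 0·∞ indeterminate form at x → -∞.
Rewrite the product as 5x^2 / e^(-3x) (an ∞/∞ form) and apply L'Hôpital, or use the standard hierarchy e^(3|x|) ≫ |x^2| as x → -∞.
The indeterminate product → 0, so the limit = -6.

Final answer: -6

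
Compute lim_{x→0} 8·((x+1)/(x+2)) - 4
Direct substitution at x = 0 gives 0.

Final answer: 0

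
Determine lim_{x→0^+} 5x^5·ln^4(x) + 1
The product is a 0·∞ indeterminate form at x → 0⁺.
Rewrite the product as 5·ln^4(x) / x^(-5) and apply L'Hôpital, or use the standard hierarchy x^(-5) ≫ |ln x|^4 as x → 0⁺.
The indeterminate product → 0, so the limit = 1.

Final answer: 1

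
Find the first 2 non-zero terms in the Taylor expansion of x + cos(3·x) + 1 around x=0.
x + 2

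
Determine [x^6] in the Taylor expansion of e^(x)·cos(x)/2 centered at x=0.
Expand to order 6: e^(x)·cos(x)/2 = -x^5/60 - x^4/12 - x^3/6 + x/2 + 1/2 + O(x^7).
The coefficient of x^6 is 0.

Final answer: 0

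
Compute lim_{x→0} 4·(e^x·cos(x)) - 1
Direct substitution at x = 0 gives 3.

Final answer: 3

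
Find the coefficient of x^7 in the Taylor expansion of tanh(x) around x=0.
Expand to order 7: tanh(x) = -17·x^7/315 + 2·x^5/15 - x^3/3 + x + O(x^8).
The coefficient of x^7 is -17/315.

Final answer: -17/315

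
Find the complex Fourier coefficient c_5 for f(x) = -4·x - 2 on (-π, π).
Compute the real Fourier coefficients first: a_5 = 0, b_5 = -8/5.
Then c_5 = (a_5 − i·b_5)/2 = 4·i/5.

Final answer: 4·i/5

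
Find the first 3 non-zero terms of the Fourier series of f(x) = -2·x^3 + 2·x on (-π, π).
(28 - 4·π^2)·sin(x) + (-5 + 2·π^2)·sin(2·x) + (20/9 - 4·π^2/3)·sin(3·x)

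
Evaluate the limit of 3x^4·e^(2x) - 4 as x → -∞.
The product is a 0·∞ indeterminate form at x → -∞.
Rewrite the product as 3x^4 / e^(-2x) (an ∞/∞ form) and apply L'Hôpital, or use the standard hierarchy e^(2|x|) ≫ |x^4| as x → -∞.
The indeterminate product → 0, so the limit = -4.

Final answer: -4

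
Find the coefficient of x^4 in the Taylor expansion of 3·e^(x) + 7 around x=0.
Expand to order 4: 3·e^(x) + 7 = x^4/8 + x^3/2 + 3·x^2/2 + 3·x + 10 + O(x^5).
The coefficient of x^4 is 1/8.

Final answer: 1/8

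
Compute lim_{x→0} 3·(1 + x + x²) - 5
Direct substitution at x = 0 gives -2.

Final answer: -2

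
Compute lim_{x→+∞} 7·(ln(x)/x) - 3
Evaluate the dominant behaviour as x → +∞; each term tends to a finite value or vanishes.
Limit = -3.

Final answer: -3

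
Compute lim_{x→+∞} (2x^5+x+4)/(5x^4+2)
This is an ∞/∞ indeterminate form as x → +∞.
Divide numerator and denominator by x^5 and let the lower-order terms vanish; the numerator's degree 5 exceeds the denominator's degree 4, so the quotient diverges.
Limit = ∞.

Final answer: ∞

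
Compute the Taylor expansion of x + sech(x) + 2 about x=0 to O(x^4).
-x^2/2 + x + 3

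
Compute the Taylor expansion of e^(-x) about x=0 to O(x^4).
-x^3/6 + x^2/2 - x + 1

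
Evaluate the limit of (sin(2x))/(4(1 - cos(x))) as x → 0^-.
Both numerator and denominator → 0 as x → 0^-; this is a 0/0 indeterminate form.
Expand each to leading order near x = 0: numerator ~ 2·x, denominator ~ 2·x^2.
The limit of the ratio is -∞.

Final answer: -∞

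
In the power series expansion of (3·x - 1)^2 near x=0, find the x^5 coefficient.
Expand to order 5: (3·x - 1)^2 = 9·x^2 - 6·x + 1 + O(x^6).
The coefficient of x^5 is 0.

Final answer: 0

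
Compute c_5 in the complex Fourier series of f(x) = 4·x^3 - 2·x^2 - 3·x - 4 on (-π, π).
Compute the real Fourier coefficients first: a_5 = 8/25, b_5 = -198/125 + 8·π^2/5.
Then c_5 = (a_5 − i·b_5)/2 = 4/25 - 4·i·π^2/5 + 99·i/125.

Final answer: 4/25 - 4·i·π^2/5 + 99·i/125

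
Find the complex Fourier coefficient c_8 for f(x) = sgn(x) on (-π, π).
Compute the real Fourier coefficients first: a_8 = 0, b_8 = 0.
Then c_8 = (a_8 − i·b_8)/2 = 0.

Final answer: 0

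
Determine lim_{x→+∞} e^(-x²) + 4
Evaluate the dominant behaviour as x → +∞; each term tends to a finite value or vanishes.
Limit = 4.

Final answer: 4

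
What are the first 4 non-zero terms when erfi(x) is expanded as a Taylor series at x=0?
x^7/(21·√(π)) + x^5/(5·√(π)) + 2·x^3/(3·√(π)) + 2·x/√(π)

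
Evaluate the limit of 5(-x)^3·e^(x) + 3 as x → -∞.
The product is a 0·∞ indeterminate form at x → -∞.
Rewrite the product as 5(-x)^3 / e^(-x) (an ∞/∞ form) and apply L'Hôpital, or use the standard hierarchy e^(|x|) ≫ |(-x)^3| as x → -∞.
The indeterminate product → 0, so the limit = 3.

Final answer: 3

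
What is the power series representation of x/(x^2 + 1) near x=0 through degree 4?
-x^3 + x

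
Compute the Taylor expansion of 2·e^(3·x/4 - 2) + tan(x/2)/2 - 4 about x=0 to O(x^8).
x^7·(243·e^(-2)/4587520 + 17/80640) + 81·x^6·e^(-2)/163840 + x^5·(81·e^(-2)/20480 + 1/480) + 27·x^4·e^(-2)/1024 + x^3·(9·e^(-2)/64 + 1/48) + 9·x^2·e^(-2)/16 + x·(3·e^(-2)/2 + 1/4) - 4 + 2·e^(-2)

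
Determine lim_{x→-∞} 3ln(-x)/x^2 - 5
The quotient is an ∞/∞ indeterminate form as x → -∞.
Compare growth rates of the dominant terms (exponentials ≫ polynomials ≫ logarithms), or apply L'Hôpital's rule; the quotient → 0.
Adding the constant: 0 - 5 = -5. Limit = -5.

Final answer: -5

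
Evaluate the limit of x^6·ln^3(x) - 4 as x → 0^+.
The product is a 0·∞ indeterminate form at x → 0⁺.
Rewrite the product as ln^3(x) / x^(-6) and apply L'Hôpital, or use the standard hierarchy x^(-6) ≫ |ln x|^3 as x → 0⁺.
The indeterminate product → 0, so the limit = -4.

Final answer: -4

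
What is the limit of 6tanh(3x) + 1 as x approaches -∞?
Evaluate the dominant behaviour as x → -∞; each term tends to a finite value or vanishes.
Limit = -5.

Final answer: -5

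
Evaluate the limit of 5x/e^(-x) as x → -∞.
This is an ∞/∞ indeterminate form as x → -∞.
Compare growth rates of the dominant terms (exponentials ≫ polynomials ≫ logarithms), or apply L'Hôpital's rule; the quotient → 0.
Limit = 0.

Final answer: 0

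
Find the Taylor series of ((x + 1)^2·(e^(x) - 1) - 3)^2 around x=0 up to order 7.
647·x^7/126 + 1661·x^6/180 + 331·x^5/30 + 16·x^4/3 - 8·x^3 - 14·x^2 - 6·x + 9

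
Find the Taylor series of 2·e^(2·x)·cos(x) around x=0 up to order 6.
-13·x^6/40 - 19·x^5/30 - 7·x^4/12 + 2·x^3/3 + 3·x^2 + 4·x + 2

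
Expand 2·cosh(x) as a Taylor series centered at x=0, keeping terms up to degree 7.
x^6/360 + x^4/12 + x^2 + 2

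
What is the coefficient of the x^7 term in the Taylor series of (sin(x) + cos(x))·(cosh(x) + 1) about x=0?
Expand to order 7: (sin(x) + cos(x))·(cosh(x) + 1) = -x^7/560 - x^6/720 - x^5/40 - x^4/8 + x^3/6 - x^2/2 + 2·x + 2 + O(x^8).
The coefficient of x^7 is -1/560.

Final answer: -1/560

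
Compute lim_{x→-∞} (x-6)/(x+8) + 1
Evaluate the dominant behaviour as x → -∞; each term tends to a finite value or vanishes.
Limit = 2.

Final answer: 2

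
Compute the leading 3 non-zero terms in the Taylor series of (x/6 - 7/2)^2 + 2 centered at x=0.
x^2/36 - 7·x/6 + 57/4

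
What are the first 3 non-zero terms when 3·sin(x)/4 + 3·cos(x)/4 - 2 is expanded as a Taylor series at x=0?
-3·x^2/8 + 3·x/4 - 5/4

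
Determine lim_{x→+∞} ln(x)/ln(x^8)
This is an ∞/∞ indeterminate form as x → +∞.
Write ln(x^8) = 8·ln(x), reducing the quotient to 1/8.
Limit = 1/8.

Final answer: 1/8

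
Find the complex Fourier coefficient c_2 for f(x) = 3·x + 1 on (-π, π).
Compute the real Fourier coefficients first: a_2 = 0, b_2 = -3.
Then c_2 = (a_2 − i·b_2)/2 = 3·i/2.

Final answer: 3·i/2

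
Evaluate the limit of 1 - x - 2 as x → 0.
Direct substitution at x = 0 gives -1.

Final answer: -1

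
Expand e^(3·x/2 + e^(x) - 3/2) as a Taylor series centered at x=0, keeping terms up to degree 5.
12077·x^5·e^(-1/2)/3840 + 483·x^4·e^(-1/2)/128 + 193·x^3·e^(-1/2)/48 + 29·x^2·e^(-1/2)/8 + 5·x·e^(-1/2)/2 + e^(-1/2)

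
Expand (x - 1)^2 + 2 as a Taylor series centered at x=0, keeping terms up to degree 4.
x^2 - 2·x + 3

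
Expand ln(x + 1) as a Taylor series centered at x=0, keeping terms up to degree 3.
x^3/3 - x^2/2 + x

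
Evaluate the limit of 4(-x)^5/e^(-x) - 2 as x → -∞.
The quotient is an ∞/∞ indeterminate form as x → -∞.
Compare growth rates of the dominant terms (exponentials ≫ polynomials ≫ logarithms), or apply L'Hôpital's rule; the quotient → 0.
Adding the constant: 0 - 2 = -2. Limit = -2.

Final answer: -2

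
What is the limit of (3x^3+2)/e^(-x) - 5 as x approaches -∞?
The quotient is an ∞/∞ indeterminate form as x → -∞.
Compare growth rates of the dominant terms (exponentials ≫ polynomials ≫ logarithms), or apply L'Hôpital's rule; the quotient → 0.
Adding the constant: 0 - 5 = -5. Limit = -5.

Final answer: -5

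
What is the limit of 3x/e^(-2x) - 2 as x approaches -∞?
The quotient is an ∞/∞ indeterminate form as x → -∞.
Compare growth rates of the dominant terms (exponentials ≫ polynomials ≫ logarithms), or apply L'Hôpital's rule; the quotient → 0.
Adding the constant: 0 - 2 = -2. Limit = -2.

Final answer: -2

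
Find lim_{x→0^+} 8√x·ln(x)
This is a 0·∞ indeterminate form at x → 0⁺.
Rewrite the product as 8·ln(x) / x^(-1/2) and apply L'Hôpital, or use the standard hierarchy x^(-1/2) ≫ |ln x| as x → 0⁺.
The indeterminate product → 0, so the limit = 0.

Final answer: 0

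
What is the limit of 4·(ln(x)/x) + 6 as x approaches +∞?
Evaluate the dominant behaviour as x → +∞; each term tends to a finite value or vanishes.
Limit = 6.

Final answer: 6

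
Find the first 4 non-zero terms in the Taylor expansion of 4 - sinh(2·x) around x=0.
-4·x^5/15 - 4·x^3/3 - 2·x + 4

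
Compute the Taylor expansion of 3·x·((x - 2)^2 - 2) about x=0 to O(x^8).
3·x^3 - 12·x^2 + 6·x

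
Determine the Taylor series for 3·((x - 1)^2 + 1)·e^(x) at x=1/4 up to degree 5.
75·e^(1/4)/16 + 3·e^(1/4)·(x - 1/4)/16 + 27·e^(1/4)·(x - 1/4)^2/32 + 49·e^(1/4)·(x - 1/4)^3/32 + 121·e^(1/4)·(x - 1/4)^4/128 + 45·e^(1/4)·(x - 1/4)^5/128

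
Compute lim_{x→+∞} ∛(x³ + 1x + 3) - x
This is an ∞ − ∞ indeterminate form.
Multiply by (A² + AB + B²)/(A² + AB + B²) where A = ∛(x³+1x + 3), B = x to use A³ − B³ = (A−B)(A²+AB+B²); the x³ terms cancel, leaving (1x + 3)/(A²+AB+B²) with denominator ~ 3x², so the limit is 0.
Limit = 0.

Final answer: 0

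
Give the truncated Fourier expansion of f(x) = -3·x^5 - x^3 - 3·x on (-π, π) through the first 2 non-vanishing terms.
(-714 - 6·π^4 + 118·π^2)·sin(x) + (-14·π^2 + 24 + 3·π^4)·sin(2·x)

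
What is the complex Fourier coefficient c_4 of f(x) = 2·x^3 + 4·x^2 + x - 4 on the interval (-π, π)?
Compute the real Fourier coefficients first: a_4 = 1, b_4 = -π^2 - 1/8.
Then c_4 = (a_4 − i·b_4)/2 = 1/2 + i/16 + i·π^2/2.

Final answer: 1/2 + i/16 + i·π^2/2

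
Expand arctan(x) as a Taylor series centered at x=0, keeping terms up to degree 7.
-x^7/7 + x^5/5 - x^3/3 + x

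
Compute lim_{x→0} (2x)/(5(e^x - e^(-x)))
Both numerator and denominator → 0 as x → 0; this is a 0/0 indeterminate form.
Expand each to leading order near x = 0: numerator ~ 2·x, denominator ~ 10·x.
The limit of the ratio is 1/5.

Final answer: 1/5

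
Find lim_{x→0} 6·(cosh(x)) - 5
Direct substitution at x = 0 gives 1.

Final answer: 1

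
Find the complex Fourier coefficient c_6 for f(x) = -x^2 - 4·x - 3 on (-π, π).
Compute the real Fourier coefficients first: a_6 = -1/9, b_6 = 4/3.
Then c_6 = (a_6 − i·b_6)/2 = -1/18 - 2·i/3.

Final answer: -1/18 - 2·i/3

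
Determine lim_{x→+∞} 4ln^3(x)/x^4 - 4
The quotient is an ∞/∞ indeterminate form as x → +∞.
The polynomial denominator x^4 dominates the logarithmic numerator (any positive power of x ≫ ln^3(x) as x → ∞), so the quotient → 0.
Adding the constant: 0 - 4 = -4. Limit = -4.

Final answer: -4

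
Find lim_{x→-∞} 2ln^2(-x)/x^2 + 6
The quotient is an ∞/∞ indeterminate form as x → -∞.
Compare growth rates of the dominant terms (exponentials ≫ polynomials ≫ logarithms), or apply L'Hôpital's rule; the quotient → 0.
Adding the constant: 0 + 6 = 6. Limit = 6.

Final answer: 6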